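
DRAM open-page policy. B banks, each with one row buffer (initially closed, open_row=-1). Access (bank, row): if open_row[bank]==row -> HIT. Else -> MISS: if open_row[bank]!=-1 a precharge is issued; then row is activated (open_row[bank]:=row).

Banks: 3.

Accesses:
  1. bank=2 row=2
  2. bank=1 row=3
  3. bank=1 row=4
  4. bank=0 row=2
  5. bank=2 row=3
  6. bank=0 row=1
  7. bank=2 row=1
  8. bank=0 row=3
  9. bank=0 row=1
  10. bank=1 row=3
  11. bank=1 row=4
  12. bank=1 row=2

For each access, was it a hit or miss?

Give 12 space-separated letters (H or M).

Answer: M M M M M M M M M M M M

Derivation:
Acc 1: bank2 row2 -> MISS (open row2); precharges=0
Acc 2: bank1 row3 -> MISS (open row3); precharges=0
Acc 3: bank1 row4 -> MISS (open row4); precharges=1
Acc 4: bank0 row2 -> MISS (open row2); precharges=1
Acc 5: bank2 row3 -> MISS (open row3); precharges=2
Acc 6: bank0 row1 -> MISS (open row1); precharges=3
Acc 7: bank2 row1 -> MISS (open row1); precharges=4
Acc 8: bank0 row3 -> MISS (open row3); precharges=5
Acc 9: bank0 row1 -> MISS (open row1); precharges=6
Acc 10: bank1 row3 -> MISS (open row3); precharges=7
Acc 11: bank1 row4 -> MISS (open row4); precharges=8
Acc 12: bank1 row2 -> MISS (open row2); precharges=9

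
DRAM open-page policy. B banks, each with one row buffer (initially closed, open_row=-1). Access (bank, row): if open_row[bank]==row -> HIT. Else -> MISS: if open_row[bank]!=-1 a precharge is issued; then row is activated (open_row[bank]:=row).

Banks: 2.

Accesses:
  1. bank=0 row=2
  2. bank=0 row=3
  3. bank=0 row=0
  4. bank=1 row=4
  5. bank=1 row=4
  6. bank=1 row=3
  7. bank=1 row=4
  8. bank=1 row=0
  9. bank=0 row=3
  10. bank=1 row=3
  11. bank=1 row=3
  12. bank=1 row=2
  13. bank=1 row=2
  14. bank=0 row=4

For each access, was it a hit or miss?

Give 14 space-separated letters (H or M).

Acc 1: bank0 row2 -> MISS (open row2); precharges=0
Acc 2: bank0 row3 -> MISS (open row3); precharges=1
Acc 3: bank0 row0 -> MISS (open row0); precharges=2
Acc 4: bank1 row4 -> MISS (open row4); precharges=2
Acc 5: bank1 row4 -> HIT
Acc 6: bank1 row3 -> MISS (open row3); precharges=3
Acc 7: bank1 row4 -> MISS (open row4); precharges=4
Acc 8: bank1 row0 -> MISS (open row0); precharges=5
Acc 9: bank0 row3 -> MISS (open row3); precharges=6
Acc 10: bank1 row3 -> MISS (open row3); precharges=7
Acc 11: bank1 row3 -> HIT
Acc 12: bank1 row2 -> MISS (open row2); precharges=8
Acc 13: bank1 row2 -> HIT
Acc 14: bank0 row4 -> MISS (open row4); precharges=9

Answer: M M M M H M M M M M H M H M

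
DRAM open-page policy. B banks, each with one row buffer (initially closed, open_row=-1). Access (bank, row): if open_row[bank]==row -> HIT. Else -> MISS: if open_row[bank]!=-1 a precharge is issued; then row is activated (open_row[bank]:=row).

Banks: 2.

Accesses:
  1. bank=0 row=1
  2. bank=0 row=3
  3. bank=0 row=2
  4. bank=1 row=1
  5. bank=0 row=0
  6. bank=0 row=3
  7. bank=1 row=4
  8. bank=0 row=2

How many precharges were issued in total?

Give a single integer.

Answer: 6

Derivation:
Acc 1: bank0 row1 -> MISS (open row1); precharges=0
Acc 2: bank0 row3 -> MISS (open row3); precharges=1
Acc 3: bank0 row2 -> MISS (open row2); precharges=2
Acc 4: bank1 row1 -> MISS (open row1); precharges=2
Acc 5: bank0 row0 -> MISS (open row0); precharges=3
Acc 6: bank0 row3 -> MISS (open row3); precharges=4
Acc 7: bank1 row4 -> MISS (open row4); precharges=5
Acc 8: bank0 row2 -> MISS (open row2); precharges=6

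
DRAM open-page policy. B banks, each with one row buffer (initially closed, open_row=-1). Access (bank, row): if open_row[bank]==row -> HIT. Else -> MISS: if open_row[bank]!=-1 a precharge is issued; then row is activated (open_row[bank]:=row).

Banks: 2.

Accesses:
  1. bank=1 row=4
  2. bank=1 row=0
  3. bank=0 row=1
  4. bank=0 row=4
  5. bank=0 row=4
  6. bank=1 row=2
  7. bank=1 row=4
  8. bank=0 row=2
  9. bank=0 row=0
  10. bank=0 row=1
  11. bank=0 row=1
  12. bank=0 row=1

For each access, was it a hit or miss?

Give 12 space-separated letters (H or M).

Answer: M M M M H M M M M M H H

Derivation:
Acc 1: bank1 row4 -> MISS (open row4); precharges=0
Acc 2: bank1 row0 -> MISS (open row0); precharges=1
Acc 3: bank0 row1 -> MISS (open row1); precharges=1
Acc 4: bank0 row4 -> MISS (open row4); precharges=2
Acc 5: bank0 row4 -> HIT
Acc 6: bank1 row2 -> MISS (open row2); precharges=3
Acc 7: bank1 row4 -> MISS (open row4); precharges=4
Acc 8: bank0 row2 -> MISS (open row2); precharges=5
Acc 9: bank0 row0 -> MISS (open row0); precharges=6
Acc 10: bank0 row1 -> MISS (open row1); precharges=7
Acc 11: bank0 row1 -> HIT
Acc 12: bank0 row1 -> HIT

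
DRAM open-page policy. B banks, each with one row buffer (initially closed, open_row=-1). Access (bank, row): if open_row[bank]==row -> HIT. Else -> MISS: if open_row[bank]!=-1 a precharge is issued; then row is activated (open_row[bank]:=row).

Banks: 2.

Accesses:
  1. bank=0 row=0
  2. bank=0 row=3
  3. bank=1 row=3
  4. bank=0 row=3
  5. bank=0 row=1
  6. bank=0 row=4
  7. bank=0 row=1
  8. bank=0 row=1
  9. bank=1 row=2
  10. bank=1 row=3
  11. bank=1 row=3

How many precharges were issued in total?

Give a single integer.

Answer: 6

Derivation:
Acc 1: bank0 row0 -> MISS (open row0); precharges=0
Acc 2: bank0 row3 -> MISS (open row3); precharges=1
Acc 3: bank1 row3 -> MISS (open row3); precharges=1
Acc 4: bank0 row3 -> HIT
Acc 5: bank0 row1 -> MISS (open row1); precharges=2
Acc 6: bank0 row4 -> MISS (open row4); precharges=3
Acc 7: bank0 row1 -> MISS (open row1); precharges=4
Acc 8: bank0 row1 -> HIT
Acc 9: bank1 row2 -> MISS (open row2); precharges=5
Acc 10: bank1 row3 -> MISS (open row3); precharges=6
Acc 11: bank1 row3 -> HIT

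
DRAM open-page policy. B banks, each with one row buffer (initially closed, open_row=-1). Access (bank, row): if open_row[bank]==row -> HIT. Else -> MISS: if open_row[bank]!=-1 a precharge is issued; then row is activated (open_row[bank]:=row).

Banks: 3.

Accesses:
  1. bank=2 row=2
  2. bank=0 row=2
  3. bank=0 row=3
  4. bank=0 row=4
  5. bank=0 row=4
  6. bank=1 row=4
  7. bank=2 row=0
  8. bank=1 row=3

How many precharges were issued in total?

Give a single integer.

Acc 1: bank2 row2 -> MISS (open row2); precharges=0
Acc 2: bank0 row2 -> MISS (open row2); precharges=0
Acc 3: bank0 row3 -> MISS (open row3); precharges=1
Acc 4: bank0 row4 -> MISS (open row4); precharges=2
Acc 5: bank0 row4 -> HIT
Acc 6: bank1 row4 -> MISS (open row4); precharges=2
Acc 7: bank2 row0 -> MISS (open row0); precharges=3
Acc 8: bank1 row3 -> MISS (open row3); precharges=4

Answer: 4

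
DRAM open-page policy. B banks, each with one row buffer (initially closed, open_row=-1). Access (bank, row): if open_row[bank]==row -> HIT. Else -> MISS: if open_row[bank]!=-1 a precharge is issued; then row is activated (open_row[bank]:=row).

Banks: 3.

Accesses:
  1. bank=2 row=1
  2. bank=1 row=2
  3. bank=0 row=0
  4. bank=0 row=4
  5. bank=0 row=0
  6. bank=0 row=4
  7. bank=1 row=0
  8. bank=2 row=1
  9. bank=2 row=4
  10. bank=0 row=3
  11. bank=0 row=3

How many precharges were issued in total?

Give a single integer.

Acc 1: bank2 row1 -> MISS (open row1); precharges=0
Acc 2: bank1 row2 -> MISS (open row2); precharges=0
Acc 3: bank0 row0 -> MISS (open row0); precharges=0
Acc 4: bank0 row4 -> MISS (open row4); precharges=1
Acc 5: bank0 row0 -> MISS (open row0); precharges=2
Acc 6: bank0 row4 -> MISS (open row4); precharges=3
Acc 7: bank1 row0 -> MISS (open row0); precharges=4
Acc 8: bank2 row1 -> HIT
Acc 9: bank2 row4 -> MISS (open row4); precharges=5
Acc 10: bank0 row3 -> MISS (open row3); precharges=6
Acc 11: bank0 row3 -> HIT

Answer: 6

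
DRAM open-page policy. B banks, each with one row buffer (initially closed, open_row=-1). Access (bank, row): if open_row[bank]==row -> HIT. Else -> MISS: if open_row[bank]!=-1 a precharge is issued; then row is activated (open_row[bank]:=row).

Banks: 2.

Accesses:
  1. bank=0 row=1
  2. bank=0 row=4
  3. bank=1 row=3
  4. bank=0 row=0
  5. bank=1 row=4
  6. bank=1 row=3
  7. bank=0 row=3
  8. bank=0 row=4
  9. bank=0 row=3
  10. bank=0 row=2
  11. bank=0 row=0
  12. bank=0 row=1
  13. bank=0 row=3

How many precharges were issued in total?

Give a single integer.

Acc 1: bank0 row1 -> MISS (open row1); precharges=0
Acc 2: bank0 row4 -> MISS (open row4); precharges=1
Acc 3: bank1 row3 -> MISS (open row3); precharges=1
Acc 4: bank0 row0 -> MISS (open row0); precharges=2
Acc 5: bank1 row4 -> MISS (open row4); precharges=3
Acc 6: bank1 row3 -> MISS (open row3); precharges=4
Acc 7: bank0 row3 -> MISS (open row3); precharges=5
Acc 8: bank0 row4 -> MISS (open row4); precharges=6
Acc 9: bank0 row3 -> MISS (open row3); precharges=7
Acc 10: bank0 row2 -> MISS (open row2); precharges=8
Acc 11: bank0 row0 -> MISS (open row0); precharges=9
Acc 12: bank0 row1 -> MISS (open row1); precharges=10
Acc 13: bank0 row3 -> MISS (open row3); precharges=11

Answer: 11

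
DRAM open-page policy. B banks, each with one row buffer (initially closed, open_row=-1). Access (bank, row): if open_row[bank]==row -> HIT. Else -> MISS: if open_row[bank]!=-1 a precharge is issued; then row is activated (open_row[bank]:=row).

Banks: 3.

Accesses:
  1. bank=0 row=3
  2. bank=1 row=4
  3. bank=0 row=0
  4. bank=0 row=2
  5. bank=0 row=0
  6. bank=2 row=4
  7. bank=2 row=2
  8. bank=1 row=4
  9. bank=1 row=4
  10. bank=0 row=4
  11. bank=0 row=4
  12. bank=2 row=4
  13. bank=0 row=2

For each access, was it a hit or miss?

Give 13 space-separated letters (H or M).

Acc 1: bank0 row3 -> MISS (open row3); precharges=0
Acc 2: bank1 row4 -> MISS (open row4); precharges=0
Acc 3: bank0 row0 -> MISS (open row0); precharges=1
Acc 4: bank0 row2 -> MISS (open row2); precharges=2
Acc 5: bank0 row0 -> MISS (open row0); precharges=3
Acc 6: bank2 row4 -> MISS (open row4); precharges=3
Acc 7: bank2 row2 -> MISS (open row2); precharges=4
Acc 8: bank1 row4 -> HIT
Acc 9: bank1 row4 -> HIT
Acc 10: bank0 row4 -> MISS (open row4); precharges=5
Acc 11: bank0 row4 -> HIT
Acc 12: bank2 row4 -> MISS (open row4); precharges=6
Acc 13: bank0 row2 -> MISS (open row2); precharges=7

Answer: M M M M M M M H H M H M M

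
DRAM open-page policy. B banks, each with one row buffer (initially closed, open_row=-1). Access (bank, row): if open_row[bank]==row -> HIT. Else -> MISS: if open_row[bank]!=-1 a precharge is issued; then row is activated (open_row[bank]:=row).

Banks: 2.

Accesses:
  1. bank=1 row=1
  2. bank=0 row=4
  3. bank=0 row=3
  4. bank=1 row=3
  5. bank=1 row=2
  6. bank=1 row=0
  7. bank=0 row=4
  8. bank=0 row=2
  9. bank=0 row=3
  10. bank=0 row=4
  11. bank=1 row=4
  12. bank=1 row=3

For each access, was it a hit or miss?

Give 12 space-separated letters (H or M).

Acc 1: bank1 row1 -> MISS (open row1); precharges=0
Acc 2: bank0 row4 -> MISS (open row4); precharges=0
Acc 3: bank0 row3 -> MISS (open row3); precharges=1
Acc 4: bank1 row3 -> MISS (open row3); precharges=2
Acc 5: bank1 row2 -> MISS (open row2); precharges=3
Acc 6: bank1 row0 -> MISS (open row0); precharges=4
Acc 7: bank0 row4 -> MISS (open row4); precharges=5
Acc 8: bank0 row2 -> MISS (open row2); precharges=6
Acc 9: bank0 row3 -> MISS (open row3); precharges=7
Acc 10: bank0 row4 -> MISS (open row4); precharges=8
Acc 11: bank1 row4 -> MISS (open row4); precharges=9
Acc 12: bank1 row3 -> MISS (open row3); precharges=10

Answer: M M M M M M M M M M M M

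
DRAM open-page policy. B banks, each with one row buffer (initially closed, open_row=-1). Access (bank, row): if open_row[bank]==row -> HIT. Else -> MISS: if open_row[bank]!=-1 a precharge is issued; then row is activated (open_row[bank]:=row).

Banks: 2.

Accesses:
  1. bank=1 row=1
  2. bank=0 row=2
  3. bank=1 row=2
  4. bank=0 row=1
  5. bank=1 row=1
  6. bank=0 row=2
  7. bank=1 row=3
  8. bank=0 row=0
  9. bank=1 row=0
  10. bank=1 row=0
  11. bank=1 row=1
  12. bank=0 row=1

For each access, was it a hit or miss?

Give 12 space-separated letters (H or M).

Acc 1: bank1 row1 -> MISS (open row1); precharges=0
Acc 2: bank0 row2 -> MISS (open row2); precharges=0
Acc 3: bank1 row2 -> MISS (open row2); precharges=1
Acc 4: bank0 row1 -> MISS (open row1); precharges=2
Acc 5: bank1 row1 -> MISS (open row1); precharges=3
Acc 6: bank0 row2 -> MISS (open row2); precharges=4
Acc 7: bank1 row3 -> MISS (open row3); precharges=5
Acc 8: bank0 row0 -> MISS (open row0); precharges=6
Acc 9: bank1 row0 -> MISS (open row0); precharges=7
Acc 10: bank1 row0 -> HIT
Acc 11: bank1 row1 -> MISS (open row1); precharges=8
Acc 12: bank0 row1 -> MISS (open row1); precharges=9

Answer: M M M M M M M M M H M M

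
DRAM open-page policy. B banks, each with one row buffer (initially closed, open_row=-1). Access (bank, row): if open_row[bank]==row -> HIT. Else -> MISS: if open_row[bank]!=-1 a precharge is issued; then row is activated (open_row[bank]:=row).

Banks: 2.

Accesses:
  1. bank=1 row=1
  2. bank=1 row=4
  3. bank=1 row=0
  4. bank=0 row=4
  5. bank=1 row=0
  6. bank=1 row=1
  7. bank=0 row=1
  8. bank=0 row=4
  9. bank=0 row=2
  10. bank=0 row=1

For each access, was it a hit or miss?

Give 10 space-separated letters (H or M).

Acc 1: bank1 row1 -> MISS (open row1); precharges=0
Acc 2: bank1 row4 -> MISS (open row4); precharges=1
Acc 3: bank1 row0 -> MISS (open row0); precharges=2
Acc 4: bank0 row4 -> MISS (open row4); precharges=2
Acc 5: bank1 row0 -> HIT
Acc 6: bank1 row1 -> MISS (open row1); precharges=3
Acc 7: bank0 row1 -> MISS (open row1); precharges=4
Acc 8: bank0 row4 -> MISS (open row4); precharges=5
Acc 9: bank0 row2 -> MISS (open row2); precharges=6
Acc 10: bank0 row1 -> MISS (open row1); precharges=7

Answer: M M M M H M M M M M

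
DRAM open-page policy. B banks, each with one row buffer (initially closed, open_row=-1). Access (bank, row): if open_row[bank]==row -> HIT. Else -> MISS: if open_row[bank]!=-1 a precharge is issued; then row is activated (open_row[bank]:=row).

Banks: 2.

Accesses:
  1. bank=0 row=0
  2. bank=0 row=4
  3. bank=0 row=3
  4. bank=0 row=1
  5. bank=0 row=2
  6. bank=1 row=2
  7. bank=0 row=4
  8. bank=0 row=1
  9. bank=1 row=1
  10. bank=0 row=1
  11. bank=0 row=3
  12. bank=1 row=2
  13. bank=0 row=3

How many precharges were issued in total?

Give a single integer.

Acc 1: bank0 row0 -> MISS (open row0); precharges=0
Acc 2: bank0 row4 -> MISS (open row4); precharges=1
Acc 3: bank0 row3 -> MISS (open row3); precharges=2
Acc 4: bank0 row1 -> MISS (open row1); precharges=3
Acc 5: bank0 row2 -> MISS (open row2); precharges=4
Acc 6: bank1 row2 -> MISS (open row2); precharges=4
Acc 7: bank0 row4 -> MISS (open row4); precharges=5
Acc 8: bank0 row1 -> MISS (open row1); precharges=6
Acc 9: bank1 row1 -> MISS (open row1); precharges=7
Acc 10: bank0 row1 -> HIT
Acc 11: bank0 row3 -> MISS (open row3); precharges=8
Acc 12: bank1 row2 -> MISS (open row2); precharges=9
Acc 13: bank0 row3 -> HIT

Answer: 9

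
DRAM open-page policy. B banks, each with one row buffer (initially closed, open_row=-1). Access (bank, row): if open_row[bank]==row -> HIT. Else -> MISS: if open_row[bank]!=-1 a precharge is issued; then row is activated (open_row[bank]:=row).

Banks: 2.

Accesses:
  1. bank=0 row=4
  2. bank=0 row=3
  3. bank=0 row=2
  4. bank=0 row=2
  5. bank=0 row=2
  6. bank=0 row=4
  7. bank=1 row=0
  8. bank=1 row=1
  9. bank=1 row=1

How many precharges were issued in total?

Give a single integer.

Acc 1: bank0 row4 -> MISS (open row4); precharges=0
Acc 2: bank0 row3 -> MISS (open row3); precharges=1
Acc 3: bank0 row2 -> MISS (open row2); precharges=2
Acc 4: bank0 row2 -> HIT
Acc 5: bank0 row2 -> HIT
Acc 6: bank0 row4 -> MISS (open row4); precharges=3
Acc 7: bank1 row0 -> MISS (open row0); precharges=3
Acc 8: bank1 row1 -> MISS (open row1); precharges=4
Acc 9: bank1 row1 -> HIT

Answer: 4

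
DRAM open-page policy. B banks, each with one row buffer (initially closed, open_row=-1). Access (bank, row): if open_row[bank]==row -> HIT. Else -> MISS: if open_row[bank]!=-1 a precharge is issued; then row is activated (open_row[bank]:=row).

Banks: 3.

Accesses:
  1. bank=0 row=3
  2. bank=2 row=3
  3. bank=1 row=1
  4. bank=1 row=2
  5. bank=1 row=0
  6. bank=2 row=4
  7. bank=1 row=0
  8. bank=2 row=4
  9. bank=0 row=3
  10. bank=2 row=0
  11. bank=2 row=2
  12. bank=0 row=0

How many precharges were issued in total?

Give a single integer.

Acc 1: bank0 row3 -> MISS (open row3); precharges=0
Acc 2: bank2 row3 -> MISS (open row3); precharges=0
Acc 3: bank1 row1 -> MISS (open row1); precharges=0
Acc 4: bank1 row2 -> MISS (open row2); precharges=1
Acc 5: bank1 row0 -> MISS (open row0); precharges=2
Acc 6: bank2 row4 -> MISS (open row4); precharges=3
Acc 7: bank1 row0 -> HIT
Acc 8: bank2 row4 -> HIT
Acc 9: bank0 row3 -> HIT
Acc 10: bank2 row0 -> MISS (open row0); precharges=4
Acc 11: bank2 row2 -> MISS (open row2); precharges=5
Acc 12: bank0 row0 -> MISS (open row0); precharges=6

Answer: 6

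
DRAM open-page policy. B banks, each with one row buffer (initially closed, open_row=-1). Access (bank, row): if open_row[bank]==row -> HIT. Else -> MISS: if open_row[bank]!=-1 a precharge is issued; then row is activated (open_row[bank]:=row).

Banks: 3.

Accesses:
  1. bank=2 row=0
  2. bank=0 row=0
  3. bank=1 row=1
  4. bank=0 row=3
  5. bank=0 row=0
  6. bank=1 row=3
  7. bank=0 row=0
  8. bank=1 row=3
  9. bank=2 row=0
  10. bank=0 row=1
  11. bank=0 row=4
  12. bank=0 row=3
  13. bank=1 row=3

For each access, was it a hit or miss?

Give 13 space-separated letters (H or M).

Acc 1: bank2 row0 -> MISS (open row0); precharges=0
Acc 2: bank0 row0 -> MISS (open row0); precharges=0
Acc 3: bank1 row1 -> MISS (open row1); precharges=0
Acc 4: bank0 row3 -> MISS (open row3); precharges=1
Acc 5: bank0 row0 -> MISS (open row0); precharges=2
Acc 6: bank1 row3 -> MISS (open row3); precharges=3
Acc 7: bank0 row0 -> HIT
Acc 8: bank1 row3 -> HIT
Acc 9: bank2 row0 -> HIT
Acc 10: bank0 row1 -> MISS (open row1); precharges=4
Acc 11: bank0 row4 -> MISS (open row4); precharges=5
Acc 12: bank0 row3 -> MISS (open row3); precharges=6
Acc 13: bank1 row3 -> HIT

Answer: M M M M M M H H H M M M H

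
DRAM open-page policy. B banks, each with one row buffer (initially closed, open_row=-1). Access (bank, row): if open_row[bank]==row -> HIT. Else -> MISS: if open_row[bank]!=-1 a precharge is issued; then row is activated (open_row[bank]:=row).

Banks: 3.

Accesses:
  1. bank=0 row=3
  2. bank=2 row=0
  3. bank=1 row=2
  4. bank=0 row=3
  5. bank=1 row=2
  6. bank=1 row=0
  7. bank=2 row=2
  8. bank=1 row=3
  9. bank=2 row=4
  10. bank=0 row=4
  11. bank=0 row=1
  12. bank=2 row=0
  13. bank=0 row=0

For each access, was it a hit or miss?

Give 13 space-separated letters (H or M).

Answer: M M M H H M M M M M M M M

Derivation:
Acc 1: bank0 row3 -> MISS (open row3); precharges=0
Acc 2: bank2 row0 -> MISS (open row0); precharges=0
Acc 3: bank1 row2 -> MISS (open row2); precharges=0
Acc 4: bank0 row3 -> HIT
Acc 5: bank1 row2 -> HIT
Acc 6: bank1 row0 -> MISS (open row0); precharges=1
Acc 7: bank2 row2 -> MISS (open row2); precharges=2
Acc 8: bank1 row3 -> MISS (open row3); precharges=3
Acc 9: bank2 row4 -> MISS (open row4); precharges=4
Acc 10: bank0 row4 -> MISS (open row4); precharges=5
Acc 11: bank0 row1 -> MISS (open row1); precharges=6
Acc 12: bank2 row0 -> MISS (open row0); precharges=7
Acc 13: bank0 row0 -> MISS (open row0); precharges=8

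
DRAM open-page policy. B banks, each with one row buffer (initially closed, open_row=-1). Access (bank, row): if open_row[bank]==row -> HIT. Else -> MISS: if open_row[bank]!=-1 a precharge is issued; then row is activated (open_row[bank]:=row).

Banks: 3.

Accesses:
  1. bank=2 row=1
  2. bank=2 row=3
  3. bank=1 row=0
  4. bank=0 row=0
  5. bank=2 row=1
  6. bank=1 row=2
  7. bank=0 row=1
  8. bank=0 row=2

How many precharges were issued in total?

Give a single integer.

Answer: 5

Derivation:
Acc 1: bank2 row1 -> MISS (open row1); precharges=0
Acc 2: bank2 row3 -> MISS (open row3); precharges=1
Acc 3: bank1 row0 -> MISS (open row0); precharges=1
Acc 4: bank0 row0 -> MISS (open row0); precharges=1
Acc 5: bank2 row1 -> MISS (open row1); precharges=2
Acc 6: bank1 row2 -> MISS (open row2); precharges=3
Acc 7: bank0 row1 -> MISS (open row1); precharges=4
Acc 8: bank0 row2 -> MISS (open row2); precharges=5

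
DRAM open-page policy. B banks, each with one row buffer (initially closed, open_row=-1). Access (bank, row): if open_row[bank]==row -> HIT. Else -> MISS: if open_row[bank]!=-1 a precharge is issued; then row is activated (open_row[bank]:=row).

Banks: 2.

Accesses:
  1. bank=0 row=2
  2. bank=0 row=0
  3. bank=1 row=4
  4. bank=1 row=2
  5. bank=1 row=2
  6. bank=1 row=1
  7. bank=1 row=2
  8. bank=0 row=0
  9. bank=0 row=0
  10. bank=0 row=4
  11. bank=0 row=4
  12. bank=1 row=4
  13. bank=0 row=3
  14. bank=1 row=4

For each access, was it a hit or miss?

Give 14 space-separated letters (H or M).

Acc 1: bank0 row2 -> MISS (open row2); precharges=0
Acc 2: bank0 row0 -> MISS (open row0); precharges=1
Acc 3: bank1 row4 -> MISS (open row4); precharges=1
Acc 4: bank1 row2 -> MISS (open row2); precharges=2
Acc 5: bank1 row2 -> HIT
Acc 6: bank1 row1 -> MISS (open row1); precharges=3
Acc 7: bank1 row2 -> MISS (open row2); precharges=4
Acc 8: bank0 row0 -> HIT
Acc 9: bank0 row0 -> HIT
Acc 10: bank0 row4 -> MISS (open row4); precharges=5
Acc 11: bank0 row4 -> HIT
Acc 12: bank1 row4 -> MISS (open row4); precharges=6
Acc 13: bank0 row3 -> MISS (open row3); precharges=7
Acc 14: bank1 row4 -> HIT

Answer: M M M M H M M H H M H M M H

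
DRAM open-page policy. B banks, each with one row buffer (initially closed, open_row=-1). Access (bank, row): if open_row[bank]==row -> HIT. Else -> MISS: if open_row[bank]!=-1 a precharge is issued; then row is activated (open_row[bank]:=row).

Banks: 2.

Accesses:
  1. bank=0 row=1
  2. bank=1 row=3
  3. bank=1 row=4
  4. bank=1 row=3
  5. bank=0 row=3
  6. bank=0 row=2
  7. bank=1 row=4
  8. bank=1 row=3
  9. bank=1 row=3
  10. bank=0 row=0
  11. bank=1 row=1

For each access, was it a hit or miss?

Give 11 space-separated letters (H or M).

Answer: M M M M M M M M H M M

Derivation:
Acc 1: bank0 row1 -> MISS (open row1); precharges=0
Acc 2: bank1 row3 -> MISS (open row3); precharges=0
Acc 3: bank1 row4 -> MISS (open row4); precharges=1
Acc 4: bank1 row3 -> MISS (open row3); precharges=2
Acc 5: bank0 row3 -> MISS (open row3); precharges=3
Acc 6: bank0 row2 -> MISS (open row2); precharges=4
Acc 7: bank1 row4 -> MISS (open row4); precharges=5
Acc 8: bank1 row3 -> MISS (open row3); precharges=6
Acc 9: bank1 row3 -> HIT
Acc 10: bank0 row0 -> MISS (open row0); precharges=7
Acc 11: bank1 row1 -> MISS (open row1); precharges=8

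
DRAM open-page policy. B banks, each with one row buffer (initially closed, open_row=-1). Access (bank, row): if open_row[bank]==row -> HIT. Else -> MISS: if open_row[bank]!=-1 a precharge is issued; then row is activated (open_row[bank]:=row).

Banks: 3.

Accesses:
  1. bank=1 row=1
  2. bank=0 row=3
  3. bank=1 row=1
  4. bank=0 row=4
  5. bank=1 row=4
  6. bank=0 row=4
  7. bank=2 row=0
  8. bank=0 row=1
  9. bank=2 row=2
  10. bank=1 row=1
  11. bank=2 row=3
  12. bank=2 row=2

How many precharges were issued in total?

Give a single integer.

Answer: 7

Derivation:
Acc 1: bank1 row1 -> MISS (open row1); precharges=0
Acc 2: bank0 row3 -> MISS (open row3); precharges=0
Acc 3: bank1 row1 -> HIT
Acc 4: bank0 row4 -> MISS (open row4); precharges=1
Acc 5: bank1 row4 -> MISS (open row4); precharges=2
Acc 6: bank0 row4 -> HIT
Acc 7: bank2 row0 -> MISS (open row0); precharges=2
Acc 8: bank0 row1 -> MISS (open row1); precharges=3
Acc 9: bank2 row2 -> MISS (open row2); precharges=4
Acc 10: bank1 row1 -> MISS (open row1); precharges=5
Acc 11: bank2 row3 -> MISS (open row3); precharges=6
Acc 12: bank2 row2 -> MISS (open row2); precharges=7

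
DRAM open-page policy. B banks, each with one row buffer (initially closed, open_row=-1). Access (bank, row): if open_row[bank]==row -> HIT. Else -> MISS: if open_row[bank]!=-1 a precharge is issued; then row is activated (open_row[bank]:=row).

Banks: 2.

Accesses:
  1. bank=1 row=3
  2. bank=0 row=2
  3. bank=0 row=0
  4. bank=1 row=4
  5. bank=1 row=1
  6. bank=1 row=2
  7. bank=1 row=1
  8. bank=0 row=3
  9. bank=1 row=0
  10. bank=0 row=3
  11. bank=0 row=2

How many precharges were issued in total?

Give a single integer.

Answer: 8

Derivation:
Acc 1: bank1 row3 -> MISS (open row3); precharges=0
Acc 2: bank0 row2 -> MISS (open row2); precharges=0
Acc 3: bank0 row0 -> MISS (open row0); precharges=1
Acc 4: bank1 row4 -> MISS (open row4); precharges=2
Acc 5: bank1 row1 -> MISS (open row1); precharges=3
Acc 6: bank1 row2 -> MISS (open row2); precharges=4
Acc 7: bank1 row1 -> MISS (open row1); precharges=5
Acc 8: bank0 row3 -> MISS (open row3); precharges=6
Acc 9: bank1 row0 -> MISS (open row0); precharges=7
Acc 10: bank0 row3 -> HIT
Acc 11: bank0 row2 -> MISS (open row2); precharges=8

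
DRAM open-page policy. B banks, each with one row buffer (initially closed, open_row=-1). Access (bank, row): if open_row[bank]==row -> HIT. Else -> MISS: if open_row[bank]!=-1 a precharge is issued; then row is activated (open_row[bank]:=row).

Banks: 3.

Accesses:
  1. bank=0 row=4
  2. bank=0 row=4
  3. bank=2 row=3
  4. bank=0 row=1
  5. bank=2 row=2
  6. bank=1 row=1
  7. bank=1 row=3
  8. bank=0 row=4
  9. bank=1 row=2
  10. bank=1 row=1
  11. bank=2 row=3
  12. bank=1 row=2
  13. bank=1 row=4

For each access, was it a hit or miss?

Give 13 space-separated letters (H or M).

Answer: M H M M M M M M M M M M M

Derivation:
Acc 1: bank0 row4 -> MISS (open row4); precharges=0
Acc 2: bank0 row4 -> HIT
Acc 3: bank2 row3 -> MISS (open row3); precharges=0
Acc 4: bank0 row1 -> MISS (open row1); precharges=1
Acc 5: bank2 row2 -> MISS (open row2); precharges=2
Acc 6: bank1 row1 -> MISS (open row1); precharges=2
Acc 7: bank1 row3 -> MISS (open row3); precharges=3
Acc 8: bank0 row4 -> MISS (open row4); precharges=4
Acc 9: bank1 row2 -> MISS (open row2); precharges=5
Acc 10: bank1 row1 -> MISS (open row1); precharges=6
Acc 11: bank2 row3 -> MISS (open row3); precharges=7
Acc 12: bank1 row2 -> MISS (open row2); precharges=8
Acc 13: bank1 row4 -> MISS (open row4); precharges=9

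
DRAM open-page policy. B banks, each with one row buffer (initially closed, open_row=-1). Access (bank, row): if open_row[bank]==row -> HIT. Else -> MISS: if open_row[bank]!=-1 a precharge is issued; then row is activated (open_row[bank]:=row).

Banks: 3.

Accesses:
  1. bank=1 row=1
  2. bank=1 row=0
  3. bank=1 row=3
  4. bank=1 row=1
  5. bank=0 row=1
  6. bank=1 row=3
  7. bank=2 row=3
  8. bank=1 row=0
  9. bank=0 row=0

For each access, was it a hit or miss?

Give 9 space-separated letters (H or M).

Acc 1: bank1 row1 -> MISS (open row1); precharges=0
Acc 2: bank1 row0 -> MISS (open row0); precharges=1
Acc 3: bank1 row3 -> MISS (open row3); precharges=2
Acc 4: bank1 row1 -> MISS (open row1); precharges=3
Acc 5: bank0 row1 -> MISS (open row1); precharges=3
Acc 6: bank1 row3 -> MISS (open row3); precharges=4
Acc 7: bank2 row3 -> MISS (open row3); precharges=4
Acc 8: bank1 row0 -> MISS (open row0); precharges=5
Acc 9: bank0 row0 -> MISS (open row0); precharges=6

Answer: M M M M M M M M M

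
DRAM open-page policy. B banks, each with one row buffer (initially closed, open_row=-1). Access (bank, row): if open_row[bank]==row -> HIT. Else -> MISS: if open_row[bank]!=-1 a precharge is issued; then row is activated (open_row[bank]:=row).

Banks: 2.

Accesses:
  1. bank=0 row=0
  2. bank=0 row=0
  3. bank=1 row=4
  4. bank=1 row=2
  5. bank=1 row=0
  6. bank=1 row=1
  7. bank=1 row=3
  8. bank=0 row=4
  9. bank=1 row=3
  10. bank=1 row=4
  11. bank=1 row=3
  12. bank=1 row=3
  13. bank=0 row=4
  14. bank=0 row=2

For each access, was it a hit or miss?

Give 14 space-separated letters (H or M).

Acc 1: bank0 row0 -> MISS (open row0); precharges=0
Acc 2: bank0 row0 -> HIT
Acc 3: bank1 row4 -> MISS (open row4); precharges=0
Acc 4: bank1 row2 -> MISS (open row2); precharges=1
Acc 5: bank1 row0 -> MISS (open row0); precharges=2
Acc 6: bank1 row1 -> MISS (open row1); precharges=3
Acc 7: bank1 row3 -> MISS (open row3); precharges=4
Acc 8: bank0 row4 -> MISS (open row4); precharges=5
Acc 9: bank1 row3 -> HIT
Acc 10: bank1 row4 -> MISS (open row4); precharges=6
Acc 11: bank1 row3 -> MISS (open row3); precharges=7
Acc 12: bank1 row3 -> HIT
Acc 13: bank0 row4 -> HIT
Acc 14: bank0 row2 -> MISS (open row2); precharges=8

Answer: M H M M M M M M H M M H H M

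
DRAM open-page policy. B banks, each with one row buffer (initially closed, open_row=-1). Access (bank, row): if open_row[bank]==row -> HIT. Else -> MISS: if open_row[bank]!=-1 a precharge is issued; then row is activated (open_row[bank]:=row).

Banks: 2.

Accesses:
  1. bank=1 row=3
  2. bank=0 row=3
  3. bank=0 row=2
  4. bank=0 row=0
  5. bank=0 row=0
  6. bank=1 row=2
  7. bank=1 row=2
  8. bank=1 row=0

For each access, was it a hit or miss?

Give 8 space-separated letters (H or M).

Answer: M M M M H M H M

Derivation:
Acc 1: bank1 row3 -> MISS (open row3); precharges=0
Acc 2: bank0 row3 -> MISS (open row3); precharges=0
Acc 3: bank0 row2 -> MISS (open row2); precharges=1
Acc 4: bank0 row0 -> MISS (open row0); precharges=2
Acc 5: bank0 row0 -> HIT
Acc 6: bank1 row2 -> MISS (open row2); precharges=3
Acc 7: bank1 row2 -> HIT
Acc 8: bank1 row0 -> MISS (open row0); precharges=4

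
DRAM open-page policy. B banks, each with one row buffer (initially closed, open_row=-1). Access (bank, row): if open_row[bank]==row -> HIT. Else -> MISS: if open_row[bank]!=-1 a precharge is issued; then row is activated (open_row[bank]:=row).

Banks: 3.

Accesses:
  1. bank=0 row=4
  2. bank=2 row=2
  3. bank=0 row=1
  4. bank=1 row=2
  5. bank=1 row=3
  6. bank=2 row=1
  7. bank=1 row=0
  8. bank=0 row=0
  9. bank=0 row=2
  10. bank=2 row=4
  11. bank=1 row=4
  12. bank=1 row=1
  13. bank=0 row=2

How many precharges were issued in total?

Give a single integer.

Answer: 9

Derivation:
Acc 1: bank0 row4 -> MISS (open row4); precharges=0
Acc 2: bank2 row2 -> MISS (open row2); precharges=0
Acc 3: bank0 row1 -> MISS (open row1); precharges=1
Acc 4: bank1 row2 -> MISS (open row2); precharges=1
Acc 5: bank1 row3 -> MISS (open row3); precharges=2
Acc 6: bank2 row1 -> MISS (open row1); precharges=3
Acc 7: bank1 row0 -> MISS (open row0); precharges=4
Acc 8: bank0 row0 -> MISS (open row0); precharges=5
Acc 9: bank0 row2 -> MISS (open row2); precharges=6
Acc 10: bank2 row4 -> MISS (open row4); precharges=7
Acc 11: bank1 row4 -> MISS (open row4); precharges=8
Acc 12: bank1 row1 -> MISS (open row1); precharges=9
Acc 13: bank0 row2 -> HIT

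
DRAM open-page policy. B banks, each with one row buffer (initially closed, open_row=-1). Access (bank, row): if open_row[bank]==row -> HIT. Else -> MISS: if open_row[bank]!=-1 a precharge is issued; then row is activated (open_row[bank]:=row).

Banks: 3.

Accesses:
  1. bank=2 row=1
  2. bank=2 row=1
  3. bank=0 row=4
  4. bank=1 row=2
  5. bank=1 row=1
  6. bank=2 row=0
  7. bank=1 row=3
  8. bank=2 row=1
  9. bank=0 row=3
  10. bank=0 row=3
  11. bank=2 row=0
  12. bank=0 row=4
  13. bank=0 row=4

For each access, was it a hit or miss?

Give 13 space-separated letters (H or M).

Answer: M H M M M M M M M H M M H

Derivation:
Acc 1: bank2 row1 -> MISS (open row1); precharges=0
Acc 2: bank2 row1 -> HIT
Acc 3: bank0 row4 -> MISS (open row4); precharges=0
Acc 4: bank1 row2 -> MISS (open row2); precharges=0
Acc 5: bank1 row1 -> MISS (open row1); precharges=1
Acc 6: bank2 row0 -> MISS (open row0); precharges=2
Acc 7: bank1 row3 -> MISS (open row3); precharges=3
Acc 8: bank2 row1 -> MISS (open row1); precharges=4
Acc 9: bank0 row3 -> MISS (open row3); precharges=5
Acc 10: bank0 row3 -> HIT
Acc 11: bank2 row0 -> MISS (open row0); precharges=6
Acc 12: bank0 row4 -> MISS (open row4); precharges=7
Acc 13: bank0 row4 -> HIT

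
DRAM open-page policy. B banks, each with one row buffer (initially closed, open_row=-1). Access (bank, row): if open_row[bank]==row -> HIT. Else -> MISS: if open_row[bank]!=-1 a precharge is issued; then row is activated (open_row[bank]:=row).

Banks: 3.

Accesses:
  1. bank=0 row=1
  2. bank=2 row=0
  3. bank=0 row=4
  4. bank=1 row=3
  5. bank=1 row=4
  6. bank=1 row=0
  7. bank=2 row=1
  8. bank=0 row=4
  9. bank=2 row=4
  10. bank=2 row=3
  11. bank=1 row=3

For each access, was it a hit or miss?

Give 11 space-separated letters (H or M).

Answer: M M M M M M M H M M M

Derivation:
Acc 1: bank0 row1 -> MISS (open row1); precharges=0
Acc 2: bank2 row0 -> MISS (open row0); precharges=0
Acc 3: bank0 row4 -> MISS (open row4); precharges=1
Acc 4: bank1 row3 -> MISS (open row3); precharges=1
Acc 5: bank1 row4 -> MISS (open row4); precharges=2
Acc 6: bank1 row0 -> MISS (open row0); precharges=3
Acc 7: bank2 row1 -> MISS (open row1); precharges=4
Acc 8: bank0 row4 -> HIT
Acc 9: bank2 row4 -> MISS (open row4); precharges=5
Acc 10: bank2 row3 -> MISS (open row3); precharges=6
Acc 11: bank1 row3 -> MISS (open row3); precharges=7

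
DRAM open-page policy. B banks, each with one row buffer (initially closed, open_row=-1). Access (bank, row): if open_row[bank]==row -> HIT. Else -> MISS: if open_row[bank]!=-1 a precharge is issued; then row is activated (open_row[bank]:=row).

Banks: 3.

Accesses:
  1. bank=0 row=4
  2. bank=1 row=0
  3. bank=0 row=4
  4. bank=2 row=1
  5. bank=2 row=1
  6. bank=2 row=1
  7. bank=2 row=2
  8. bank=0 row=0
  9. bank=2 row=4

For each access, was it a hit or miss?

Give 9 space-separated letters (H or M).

Acc 1: bank0 row4 -> MISS (open row4); precharges=0
Acc 2: bank1 row0 -> MISS (open row0); precharges=0
Acc 3: bank0 row4 -> HIT
Acc 4: bank2 row1 -> MISS (open row1); precharges=0
Acc 5: bank2 row1 -> HIT
Acc 6: bank2 row1 -> HIT
Acc 7: bank2 row2 -> MISS (open row2); precharges=1
Acc 8: bank0 row0 -> MISS (open row0); precharges=2
Acc 9: bank2 row4 -> MISS (open row4); precharges=3

Answer: M M H M H H M M M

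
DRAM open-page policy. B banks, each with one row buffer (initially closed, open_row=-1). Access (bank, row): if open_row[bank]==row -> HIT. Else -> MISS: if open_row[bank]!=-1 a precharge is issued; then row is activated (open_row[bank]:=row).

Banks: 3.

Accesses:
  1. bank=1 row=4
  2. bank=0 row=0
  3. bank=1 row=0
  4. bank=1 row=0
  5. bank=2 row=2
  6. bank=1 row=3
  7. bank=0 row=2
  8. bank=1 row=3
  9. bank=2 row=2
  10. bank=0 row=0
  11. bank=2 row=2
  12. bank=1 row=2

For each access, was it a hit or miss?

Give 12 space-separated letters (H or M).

Answer: M M M H M M M H H M H M

Derivation:
Acc 1: bank1 row4 -> MISS (open row4); precharges=0
Acc 2: bank0 row0 -> MISS (open row0); precharges=0
Acc 3: bank1 row0 -> MISS (open row0); precharges=1
Acc 4: bank1 row0 -> HIT
Acc 5: bank2 row2 -> MISS (open row2); precharges=1
Acc 6: bank1 row3 -> MISS (open row3); precharges=2
Acc 7: bank0 row2 -> MISS (open row2); precharges=3
Acc 8: bank1 row3 -> HIT
Acc 9: bank2 row2 -> HIT
Acc 10: bank0 row0 -> MISS (open row0); precharges=4
Acc 11: bank2 row2 -> HIT
Acc 12: bank1 row2 -> MISS (open row2); precharges=5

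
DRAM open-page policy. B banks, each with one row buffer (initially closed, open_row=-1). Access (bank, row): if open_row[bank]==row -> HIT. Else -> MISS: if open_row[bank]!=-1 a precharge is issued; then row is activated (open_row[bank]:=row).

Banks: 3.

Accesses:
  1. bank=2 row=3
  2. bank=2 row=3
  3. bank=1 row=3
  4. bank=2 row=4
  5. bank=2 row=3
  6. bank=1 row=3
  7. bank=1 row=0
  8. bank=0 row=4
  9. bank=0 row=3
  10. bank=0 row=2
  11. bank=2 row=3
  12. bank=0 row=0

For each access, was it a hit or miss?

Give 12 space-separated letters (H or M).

Answer: M H M M M H M M M M H M

Derivation:
Acc 1: bank2 row3 -> MISS (open row3); precharges=0
Acc 2: bank2 row3 -> HIT
Acc 3: bank1 row3 -> MISS (open row3); precharges=0
Acc 4: bank2 row4 -> MISS (open row4); precharges=1
Acc 5: bank2 row3 -> MISS (open row3); precharges=2
Acc 6: bank1 row3 -> HIT
Acc 7: bank1 row0 -> MISS (open row0); precharges=3
Acc 8: bank0 row4 -> MISS (open row4); precharges=3
Acc 9: bank0 row3 -> MISS (open row3); precharges=4
Acc 10: bank0 row2 -> MISS (open row2); precharges=5
Acc 11: bank2 row3 -> HIT
Acc 12: bank0 row0 -> MISS (open row0); precharges=6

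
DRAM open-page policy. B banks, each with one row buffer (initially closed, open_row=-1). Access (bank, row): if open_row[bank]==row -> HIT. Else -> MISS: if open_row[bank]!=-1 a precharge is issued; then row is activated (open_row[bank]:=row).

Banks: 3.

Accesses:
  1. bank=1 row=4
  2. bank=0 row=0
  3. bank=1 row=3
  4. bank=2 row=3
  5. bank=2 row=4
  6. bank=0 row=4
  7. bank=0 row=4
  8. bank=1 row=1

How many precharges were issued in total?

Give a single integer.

Acc 1: bank1 row4 -> MISS (open row4); precharges=0
Acc 2: bank0 row0 -> MISS (open row0); precharges=0
Acc 3: bank1 row3 -> MISS (open row3); precharges=1
Acc 4: bank2 row3 -> MISS (open row3); precharges=1
Acc 5: bank2 row4 -> MISS (open row4); precharges=2
Acc 6: bank0 row4 -> MISS (open row4); precharges=3
Acc 7: bank0 row4 -> HIT
Acc 8: bank1 row1 -> MISS (open row1); precharges=4

Answer: 4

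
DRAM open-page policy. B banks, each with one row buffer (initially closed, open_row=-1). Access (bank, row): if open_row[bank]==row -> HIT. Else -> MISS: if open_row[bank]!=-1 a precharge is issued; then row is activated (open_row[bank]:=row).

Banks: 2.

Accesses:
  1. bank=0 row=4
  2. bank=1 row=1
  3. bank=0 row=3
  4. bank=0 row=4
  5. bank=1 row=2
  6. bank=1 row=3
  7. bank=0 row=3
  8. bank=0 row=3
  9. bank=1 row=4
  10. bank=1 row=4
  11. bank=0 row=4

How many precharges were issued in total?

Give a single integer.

Acc 1: bank0 row4 -> MISS (open row4); precharges=0
Acc 2: bank1 row1 -> MISS (open row1); precharges=0
Acc 3: bank0 row3 -> MISS (open row3); precharges=1
Acc 4: bank0 row4 -> MISS (open row4); precharges=2
Acc 5: bank1 row2 -> MISS (open row2); precharges=3
Acc 6: bank1 row3 -> MISS (open row3); precharges=4
Acc 7: bank0 row3 -> MISS (open row3); precharges=5
Acc 8: bank0 row3 -> HIT
Acc 9: bank1 row4 -> MISS (open row4); precharges=6
Acc 10: bank1 row4 -> HIT
Acc 11: bank0 row4 -> MISS (open row4); precharges=7

Answer: 7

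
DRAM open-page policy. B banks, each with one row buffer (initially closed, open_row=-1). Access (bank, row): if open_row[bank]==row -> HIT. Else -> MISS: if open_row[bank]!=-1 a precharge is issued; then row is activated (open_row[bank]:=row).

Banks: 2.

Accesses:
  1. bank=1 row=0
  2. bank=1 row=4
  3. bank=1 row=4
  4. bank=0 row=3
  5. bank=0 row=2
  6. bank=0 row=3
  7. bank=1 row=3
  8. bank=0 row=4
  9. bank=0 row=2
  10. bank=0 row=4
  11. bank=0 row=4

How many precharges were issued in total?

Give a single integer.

Answer: 7

Derivation:
Acc 1: bank1 row0 -> MISS (open row0); precharges=0
Acc 2: bank1 row4 -> MISS (open row4); precharges=1
Acc 3: bank1 row4 -> HIT
Acc 4: bank0 row3 -> MISS (open row3); precharges=1
Acc 5: bank0 row2 -> MISS (open row2); precharges=2
Acc 6: bank0 row3 -> MISS (open row3); precharges=3
Acc 7: bank1 row3 -> MISS (open row3); precharges=4
Acc 8: bank0 row4 -> MISS (open row4); precharges=5
Acc 9: bank0 row2 -> MISS (open row2); precharges=6
Acc 10: bank0 row4 -> MISS (open row4); precharges=7
Acc 11: bank0 row4 -> HIT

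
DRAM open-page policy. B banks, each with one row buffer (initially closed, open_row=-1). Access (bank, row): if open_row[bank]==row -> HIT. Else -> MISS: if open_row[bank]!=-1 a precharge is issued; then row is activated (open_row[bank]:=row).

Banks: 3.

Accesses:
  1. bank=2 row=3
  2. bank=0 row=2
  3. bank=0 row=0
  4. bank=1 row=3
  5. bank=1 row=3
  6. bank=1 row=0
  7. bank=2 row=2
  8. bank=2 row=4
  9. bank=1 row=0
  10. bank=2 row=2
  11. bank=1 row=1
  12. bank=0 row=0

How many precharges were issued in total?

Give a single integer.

Answer: 6

Derivation:
Acc 1: bank2 row3 -> MISS (open row3); precharges=0
Acc 2: bank0 row2 -> MISS (open row2); precharges=0
Acc 3: bank0 row0 -> MISS (open row0); precharges=1
Acc 4: bank1 row3 -> MISS (open row3); precharges=1
Acc 5: bank1 row3 -> HIT
Acc 6: bank1 row0 -> MISS (open row0); precharges=2
Acc 7: bank2 row2 -> MISS (open row2); precharges=3
Acc 8: bank2 row4 -> MISS (open row4); precharges=4
Acc 9: bank1 row0 -> HIT
Acc 10: bank2 row2 -> MISS (open row2); precharges=5
Acc 11: bank1 row1 -> MISS (open row1); precharges=6
Acc 12: bank0 row0 -> HIT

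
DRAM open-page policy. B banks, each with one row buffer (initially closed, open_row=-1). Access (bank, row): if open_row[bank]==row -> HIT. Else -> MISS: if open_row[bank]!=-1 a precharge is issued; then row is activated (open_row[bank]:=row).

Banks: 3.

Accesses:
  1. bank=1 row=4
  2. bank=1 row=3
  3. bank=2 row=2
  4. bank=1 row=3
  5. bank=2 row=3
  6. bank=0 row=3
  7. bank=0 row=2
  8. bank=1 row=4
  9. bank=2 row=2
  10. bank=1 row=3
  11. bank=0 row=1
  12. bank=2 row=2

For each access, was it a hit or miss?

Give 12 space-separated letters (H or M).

Answer: M M M H M M M M M M M H

Derivation:
Acc 1: bank1 row4 -> MISS (open row4); precharges=0
Acc 2: bank1 row3 -> MISS (open row3); precharges=1
Acc 3: bank2 row2 -> MISS (open row2); precharges=1
Acc 4: bank1 row3 -> HIT
Acc 5: bank2 row3 -> MISS (open row3); precharges=2
Acc 6: bank0 row3 -> MISS (open row3); precharges=2
Acc 7: bank0 row2 -> MISS (open row2); precharges=3
Acc 8: bank1 row4 -> MISS (open row4); precharges=4
Acc 9: bank2 row2 -> MISS (open row2); precharges=5
Acc 10: bank1 row3 -> MISS (open row3); precharges=6
Acc 11: bank0 row1 -> MISS (open row1); precharges=7
Acc 12: bank2 row2 -> HIT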